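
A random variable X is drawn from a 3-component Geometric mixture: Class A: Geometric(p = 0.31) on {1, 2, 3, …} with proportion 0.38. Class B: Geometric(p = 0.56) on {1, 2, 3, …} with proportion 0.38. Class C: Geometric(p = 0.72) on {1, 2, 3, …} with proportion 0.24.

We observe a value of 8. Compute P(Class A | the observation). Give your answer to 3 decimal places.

By Bayes' theorem, P(k | x) = P(Z=k) f_k(x) / Σ_j P(Z=j) f_j(x).
Component likelihoods at x = 8:
  f_A = 0.0230837
  f_B = 0.00178796
  f_C = 9.71491e-05
Prior × likelihood for each component:
  P(Z=A)·f_A = 0.38 × 0.0230837 = 0.0087718
  P(Z=B)·f_B = 0.38 × 0.00178796 = 0.000679423
  P(Z=C)·f_C = 0.24 × 9.71491e-05 = 2.33158e-05
Evidence: 0.0087718 + 0.000679423 + 2.33158e-05 = 0.00947454
P(Class A | x) ≈ 0.926

0.926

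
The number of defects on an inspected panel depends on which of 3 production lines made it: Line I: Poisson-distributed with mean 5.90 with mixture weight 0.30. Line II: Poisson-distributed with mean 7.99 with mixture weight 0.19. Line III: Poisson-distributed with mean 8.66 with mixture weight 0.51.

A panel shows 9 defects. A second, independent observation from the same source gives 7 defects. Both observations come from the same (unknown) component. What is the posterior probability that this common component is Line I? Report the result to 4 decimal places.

0.1852

The responsibility of component k is π_k f_k(x) divided by Σ_j π_j f_j(x).
Since both observations come from the same component, the likelihood for component k is f_k(x₁)·f_k(x₂).
  L_I = [e^(−5.90)·5.90^9/9! = 0.0653985] × [0.135268] = 0.00884634
  L_II = [e^(−7.99)·7.99^9/9! = 0.123921] × [0.13976] = 0.0173192
  L_III = [e^(−8.66)·8.66^9/9! = 0.13089] × [0.125662] = 0.016448
Weight by the priors:
  π_I·L_I = 0.30 × 0.00884634 = 0.0026539
  π_II·L_II = 0.19 × 0.0173192 = 0.00329066
  π_III·L_III = 0.51 × 0.016448 = 0.00838846
Marginal: 0.0026539 + 0.00329066 + 0.00838846 = 0.014333
Responsibility of Line I: 0.0026539 / 0.014333 ≈ 0.1852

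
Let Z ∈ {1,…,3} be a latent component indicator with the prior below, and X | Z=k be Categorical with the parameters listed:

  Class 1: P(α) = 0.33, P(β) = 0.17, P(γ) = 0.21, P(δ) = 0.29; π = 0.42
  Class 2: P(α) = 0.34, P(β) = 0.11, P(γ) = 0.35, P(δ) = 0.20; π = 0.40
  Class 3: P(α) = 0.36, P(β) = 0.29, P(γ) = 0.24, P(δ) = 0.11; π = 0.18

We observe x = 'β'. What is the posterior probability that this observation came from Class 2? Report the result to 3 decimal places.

By Bayes' theorem, P(k | x) = π_k f_k(x) / Σ_j π_j f_j(x).
Component likelihoods at x = 'β':
  L_1 = P(β | comp) = 0.17
  L_2 = P(β | comp) = 0.11
  L_3 = P(β | comp) = 0.29
Unnormalised posteriors:
  π_1·L_1 = 0.42 × 0.17 = 0.0714
  π_2·L_2 = 0.40 × 0.11 = 0.044
  π_3·L_3 = 0.18 × 0.29 = 0.0522
Evidence: 0.0714 + 0.044 + 0.0522 = 0.1676
Responsibility of Class 2: 0.044 / 0.1676 ≈ 0.263

0.263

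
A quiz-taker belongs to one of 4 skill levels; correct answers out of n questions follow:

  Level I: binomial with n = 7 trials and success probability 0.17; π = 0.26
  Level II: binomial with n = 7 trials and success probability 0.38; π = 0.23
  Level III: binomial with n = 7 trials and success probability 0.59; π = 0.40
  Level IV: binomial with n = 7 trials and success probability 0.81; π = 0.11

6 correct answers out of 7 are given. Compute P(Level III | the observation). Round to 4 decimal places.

0.5219

The responsibility of component k is w_k f_k(x) divided by Σ_j w_j f_j(x).
Evaluate each component's likelihood at the observed value:
  f_I = 0.000140239
  f_II = 0.0130675
  f_III = 0.121058
  f_IV = 0.375631
Prior × likelihood for each component:
  w_I·f_I = 0.26 × 0.000140239 = 3.64622e-05
  w_II·f_II = 0.23 × 0.0130675 = 0.00300552
  w_III·f_III = 0.40 × 0.121058 = 0.0484233
  w_IV·f_IV = 0.11 × 0.375631 = 0.0413194
Evidence: 3.64622e-05 + 0.00300552 + 0.0484233 + 0.0413194 = 0.0927847
So the posterior for Level III is 0.0484233 / 0.0927847 ≈ 0.5219.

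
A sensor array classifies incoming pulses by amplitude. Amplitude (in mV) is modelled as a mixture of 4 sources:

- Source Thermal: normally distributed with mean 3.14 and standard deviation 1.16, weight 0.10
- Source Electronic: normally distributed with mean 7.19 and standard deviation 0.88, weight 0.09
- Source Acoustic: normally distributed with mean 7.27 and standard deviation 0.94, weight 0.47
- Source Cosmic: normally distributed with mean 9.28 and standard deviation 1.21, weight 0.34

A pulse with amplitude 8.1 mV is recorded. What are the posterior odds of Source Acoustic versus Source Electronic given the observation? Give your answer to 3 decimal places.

5.651

The posterior odds equal the prior odds times the likelihood ratio: (π_i/π_j)·(f_i(x)/f_j(x)).
Evaluate each component's likelihood at the observed value:
  L_Thermal = 3.68426e-05
  L_Electronic = 0.265596
  L_Acoustic = 0.287398
  L_Cosmic = 0.204933
Posterior odds = (π_Acoustic·L_Acoustic) / (π_Electronic·L_Electronic) = (0.47·0.287398) / (0.09·0.265596) = 0.135077 / 0.0239037 ≈ 5.651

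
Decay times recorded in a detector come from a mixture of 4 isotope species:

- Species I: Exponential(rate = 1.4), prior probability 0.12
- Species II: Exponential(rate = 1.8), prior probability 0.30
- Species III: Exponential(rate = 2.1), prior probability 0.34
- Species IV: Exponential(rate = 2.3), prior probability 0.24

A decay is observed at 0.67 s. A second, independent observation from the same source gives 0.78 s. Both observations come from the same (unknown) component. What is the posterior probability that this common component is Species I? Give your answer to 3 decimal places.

0.141

The responsibility of component k is π_k f_k(x) divided by Σ_j π_j f_j(x).
Since both observations come from the same component, the likelihood for component k is f_k(x₁)·f_k(x₂).
  p_I = [1.4·e^(−1.4·0.67) = 1.4·e^(−0.9380) = 0.547974] × [0.469763] = 0.257418
  p_II = [1.8·e^(−1.8·0.67) = 1.8·e^(−1.2060) = 0.538906] × [0.442103] = 0.238252
  p_III = [2.1·e^(−2.1·0.67) = 2.1·e^(−1.4070) = 0.514241] × [0.408174] = 0.2099
  p_IV = [2.3·e^(−2.3·0.67) = 2.3·e^(−1.5410) = 0.492584] × [0.382475] = 0.188401
Unnormalised posteriors:
  π_I·p_I = 0.12 × 0.257418 = 0.0308901
  π_II·p_II = 0.30 × 0.238252 = 0.0714756
  π_III·p_III = 0.34 × 0.2099 = 0.0713659
  π_IV·p_IV = 0.24 × 0.188401 = 0.0452163
Normaliser: 0.0308901 + 0.0714756 + 0.0713659 + 0.0452163 = 0.218948
P(Species I | x₁, x₂) = 0.0308901 / 0.218948 ≈ 0.141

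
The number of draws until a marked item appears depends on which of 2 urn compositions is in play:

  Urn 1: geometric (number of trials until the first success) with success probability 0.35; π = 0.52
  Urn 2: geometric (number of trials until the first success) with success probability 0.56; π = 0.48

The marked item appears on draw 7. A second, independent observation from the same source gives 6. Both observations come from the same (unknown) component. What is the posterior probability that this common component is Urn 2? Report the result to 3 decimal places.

Apply Bayes' rule: the posterior for each component is proportional to its prior times its likelihood at x.
Since both observations come from the same component, the likelihood for component k is f_k(x₁)·f_k(x₂).
  L_1 = [0.0263966] × [0.0406102] = 0.00107197
  L_2 = [0.00406354] × [0.00923531] = 3.7528e-05
Weight by the priors:
  π_1·L_1 = 0.52 × 0.00107197 = 0.000557425
  π_2·L_2 = 0.48 × 3.7528e-05 = 1.80134e-05
Evidence: 0.000557425 + 1.80134e-05 = 0.000575438
P(Urn 2 | x₁,x₂) ≈ 0.031

0.031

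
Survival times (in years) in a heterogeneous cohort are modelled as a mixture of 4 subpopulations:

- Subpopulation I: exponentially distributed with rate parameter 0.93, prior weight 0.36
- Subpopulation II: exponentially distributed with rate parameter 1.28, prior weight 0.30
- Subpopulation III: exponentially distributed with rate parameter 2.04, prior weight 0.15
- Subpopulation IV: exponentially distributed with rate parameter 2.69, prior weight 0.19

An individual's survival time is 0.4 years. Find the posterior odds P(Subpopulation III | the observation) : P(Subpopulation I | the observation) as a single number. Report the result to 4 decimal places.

0.5863

Since P(k|x) ∝ π_k f_k(x), the posterior odds are π_i f_i(x) / (π_j f_j(x)).
Exponential densities:
  f_I = 0.93·e^(−0.93·0.4) = 0.93·e^(−0.3720) = 0.641099
  f_II = 1.28·e^(−1.28·0.4) = 1.28·e^(−0.5120) = 0.767099
  f_III = 2.04·e^(−2.04·0.4) = 2.04·e^(−0.8160) = 0.902082
  f_IV = 2.69·e^(−2.69·0.4) = 2.69·e^(−1.0760) = 0.917173
0.135312 / 0.230796 ≈ 0.5863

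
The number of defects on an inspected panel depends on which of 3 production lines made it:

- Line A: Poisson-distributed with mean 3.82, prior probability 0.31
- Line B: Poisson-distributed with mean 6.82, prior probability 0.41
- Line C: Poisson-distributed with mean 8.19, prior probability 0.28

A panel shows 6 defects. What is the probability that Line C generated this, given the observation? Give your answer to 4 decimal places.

Apply Bayes' rule: the posterior for each component is proportional to its prior times its likelihood at x.
Poisson probabilities:
  f_A = e^(−3.82)·3.82^6/6! = 0.094633
  f_B = e^(−6.82)·6.82^6/6! = 0.152576
  f_C = e^(−8.19)·8.19^6/6! = 0.116278
Multiply by the mixture weights:
  π_A·f_A = 0.31 × 0.094633 = 0.0293362
  π_B·f_B = 0.41 × 0.152576 = 0.062556
  π_C·f_C = 0.28 × 0.116278 = 0.032558
Marginal: 0.0293362 + 0.062556 + 0.032558 = 0.12445
P(Line C | 6 defects) ≈ 0.2616

0.2616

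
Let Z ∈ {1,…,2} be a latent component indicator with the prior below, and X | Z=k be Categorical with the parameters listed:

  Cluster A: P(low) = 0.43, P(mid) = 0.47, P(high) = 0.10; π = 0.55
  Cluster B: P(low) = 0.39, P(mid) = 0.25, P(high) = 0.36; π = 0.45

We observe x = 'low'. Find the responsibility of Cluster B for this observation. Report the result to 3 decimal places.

Apply Bayes' rule: the posterior for each component is proportional to its prior times its likelihood at x.
Evaluate each component's likelihood at the observed value:
  f_A = P(low | comp) = 0.43
  f_B = P(low | comp) = 0.39
Multiply by the mixture weights:
  π_A·f_A = 0.55 × 0.43 = 0.2365
  π_B·f_B = 0.45 × 0.39 = 0.1755
Denominator: 0.2365 + 0.1755 = 0.412
Responsibility of Cluster B: 0.1755 / 0.412 ≈ 0.426

0.426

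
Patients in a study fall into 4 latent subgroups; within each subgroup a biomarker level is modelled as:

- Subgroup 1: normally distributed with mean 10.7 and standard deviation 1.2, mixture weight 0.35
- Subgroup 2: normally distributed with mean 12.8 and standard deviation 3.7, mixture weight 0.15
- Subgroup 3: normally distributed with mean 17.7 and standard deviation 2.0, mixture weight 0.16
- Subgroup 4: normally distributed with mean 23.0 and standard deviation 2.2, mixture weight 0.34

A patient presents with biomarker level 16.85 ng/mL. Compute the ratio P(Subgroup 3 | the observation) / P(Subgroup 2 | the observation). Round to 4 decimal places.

3.2821

Posterior odds = (P(Z=i) f_i(x)) / (P(Z=j) f_j(x)); the normalising sum cancels.
Evaluate each component's likelihood at the observed value:
  L_1 = 6.57992e-07
  L_2 = 0.0592292
  L_3 = 0.182246
  L_4 = 0.00364398
Odds = (0.16/0.15) × (0.182246/0.0592292) = 1.06667 × 3.07696 ≈ 3.2821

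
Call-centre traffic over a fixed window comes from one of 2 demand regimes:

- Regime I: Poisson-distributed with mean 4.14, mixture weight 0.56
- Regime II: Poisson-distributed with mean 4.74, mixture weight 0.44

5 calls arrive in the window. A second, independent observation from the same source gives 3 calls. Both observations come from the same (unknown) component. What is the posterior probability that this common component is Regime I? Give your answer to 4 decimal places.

0.5887

By Bayes' theorem, P(k | x) = π_k f_k(x) / Σ_j π_j f_j(x).
Since both observations come from the same component, the likelihood for component k is f_k(x₁)·f_k(x₂).
  f_I = [e^(−4.14)·4.14^5/5! = 0.161377] × [0.188309] = 0.0303887
  f_II = [e^(−4.74)·4.74^5/5! = 0.174243] × [0.155106] = 0.027026
Multiply by the mixture weights:
  π_I·f_I = 0.56 × 0.0303887 = 0.0170177
  π_II·f_II = 0.44 × 0.027026 = 0.0118915
Normaliser: 0.0170177 + 0.0118915 = 0.0289091
Responsibility of Regime I: 0.0170177 / 0.0289091 ≈ 0.5887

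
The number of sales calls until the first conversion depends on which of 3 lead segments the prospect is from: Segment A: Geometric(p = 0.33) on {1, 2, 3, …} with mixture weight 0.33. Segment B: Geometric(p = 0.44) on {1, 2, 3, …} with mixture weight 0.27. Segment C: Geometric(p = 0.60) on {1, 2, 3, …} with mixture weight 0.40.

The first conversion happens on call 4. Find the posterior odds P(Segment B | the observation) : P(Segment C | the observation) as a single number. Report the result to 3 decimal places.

Since P(k|x) ∝ w_k f_k(x), the posterior odds are w_i f_i(x) / (w_j f_j(x)).
Component likelihoods at x = 4:
  p_A = 0.0992518
  p_B = 0.077271
  p_C = 0.0384
Posterior odds = (w_B·p_B) / (w_C·p_C) = (0.27·0.077271) / (0.40·0.0384) = 0.0208632 / 0.01536 ≈ 1.358

1.358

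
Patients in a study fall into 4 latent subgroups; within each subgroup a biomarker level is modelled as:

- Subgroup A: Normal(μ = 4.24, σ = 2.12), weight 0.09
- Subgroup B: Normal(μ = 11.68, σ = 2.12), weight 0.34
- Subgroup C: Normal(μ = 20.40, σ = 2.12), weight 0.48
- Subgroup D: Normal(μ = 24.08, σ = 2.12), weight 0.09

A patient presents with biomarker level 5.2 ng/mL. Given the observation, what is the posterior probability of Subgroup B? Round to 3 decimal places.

P(component k | x) = w_k·f_k(x) / marginal(x), where marginal(x) = Σ_j w_j·f_j(x).
Component likelihoods at x = 5.2 ng/mL:
  p_A = 0.169843
  p_B = 0.00176119
  p_C = 1.29378e-12
  p_D = 1.12838e-18
Weight by the priors:
  w_A·p_A = 0.09 × 0.169843 = 0.0152858
  w_B·p_B = 0.34 × 0.00176119 = 0.000598803
  w_C·p_C = 0.48 × 1.29378e-12 = 6.21015e-13
  w_D·p_D = 0.09 × 1.12838e-18 = 1.01554e-19
Denominator: 0.0152858 + 0.000598803 + 6.21015e-13 + 1.01554e-19 = 0.0158847
Responsibility of Subgroup B: 0.000598803 / 0.0158847 ≈ 0.038

0.038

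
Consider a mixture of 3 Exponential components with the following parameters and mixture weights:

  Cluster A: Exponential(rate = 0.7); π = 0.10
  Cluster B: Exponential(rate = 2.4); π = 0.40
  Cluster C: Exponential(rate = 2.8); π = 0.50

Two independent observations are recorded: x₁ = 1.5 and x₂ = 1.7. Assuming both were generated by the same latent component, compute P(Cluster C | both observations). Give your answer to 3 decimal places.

By Bayes' theorem, P(k | x) = w_k f_k(x) / Σ_j w_j f_j(x).
Since both observations come from the same component, the likelihood for component k is f_k(x₁)·f_k(x₂).
  L_A = [0.244956] × [0.212955] = 0.0521647
  L_B = [0.0655769] × [0.0405779] = 0.00266098
  L_C = [0.0419876] × [0.0239837] = 0.00100702
Multiply by the mixture weights:
  w_A·L_A = 0.10 × 0.0521647 = 0.00521647
  w_B·L_B = 0.40 × 0.00266098 = 0.00106439
  w_C·L_C = 0.50 × 0.00100702 = 0.000503509
Evidence: 0.00521647 + 0.00106439 + 0.000503509 = 0.00678437
So the posterior for Cluster C is 0.000503509 / 0.00678437 ≈ 0.074.

0.074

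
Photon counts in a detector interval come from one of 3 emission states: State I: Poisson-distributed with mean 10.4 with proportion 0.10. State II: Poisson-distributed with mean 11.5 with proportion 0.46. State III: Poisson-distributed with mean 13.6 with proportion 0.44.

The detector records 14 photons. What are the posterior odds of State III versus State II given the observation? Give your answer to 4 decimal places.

1.2259

Posterior odds = (P(Z=i) f_i(x)) / (P(Z=j) f_j(x)); the normalising sum cancels.
Poisson probabilities:
  L_I = 0.0604499
  L_II = 0.0822195
  L_III = 0.105374
Posterior odds = (P(Z=III)·L_III) / (P(Z=II)·L_II) = (0.44·0.105374) / (0.46·0.0822195) = 0.0463643 / 0.037821 ≈ 1.2259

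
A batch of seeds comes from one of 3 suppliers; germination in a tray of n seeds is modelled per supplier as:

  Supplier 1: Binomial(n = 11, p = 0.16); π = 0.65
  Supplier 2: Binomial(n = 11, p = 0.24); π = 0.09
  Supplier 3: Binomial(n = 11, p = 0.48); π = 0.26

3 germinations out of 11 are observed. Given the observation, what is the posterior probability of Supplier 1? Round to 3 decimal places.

0.693

Posterior ∝ prior × likelihood, so P(k | x) ∝ π_k f_k(x); normalise over all components.
Component likelihoods at x = 3 germinations out of 11:
  f_1 = 0.167524
  f_2 = 0.253879
  f_3 = 0.0975516
Weight by the priors:
  π_1·f_1 = 0.65 × 0.167524 = 0.108891
  π_2·f_2 = 0.09 × 0.253879 = 0.0228491
  π_3·f_3 = 0.26 × 0.0975516 = 0.0253634
Denominator: 0.108891 + 0.0228491 + 0.0253634 = 0.157103
Responsibility of Supplier 1: 0.108891 / 0.157103 ≈ 0.693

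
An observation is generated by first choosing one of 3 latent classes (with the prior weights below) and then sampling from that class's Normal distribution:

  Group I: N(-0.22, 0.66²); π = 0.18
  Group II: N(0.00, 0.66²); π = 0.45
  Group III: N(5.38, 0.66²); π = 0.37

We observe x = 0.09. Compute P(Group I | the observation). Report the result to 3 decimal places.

The responsibility of component k is P(Z=k) f_k(x) divided by Σ_j P(Z=j) f_j(x).
Normal densities:
  p_I = (1/(0.66·√(2π)))·exp(−(0.09−-0.22)²/(2·0.66²)) = 0.604458·exp(-0.11031) = 0.541328
  p_II = (1/(0.66·√(2π)))·exp(−(0.09−0.00)²/(2·0.66²)) = 0.604458·exp(-0.00930) = 0.598864
  p_III = (1/(0.66·√(2π)))·exp(−(0.09−5.38)²/(2·0.66²)) = 0.604458·exp(-32.12133) = 6.78033e-15
Weight by the priors:
  P(Z=I)·p_I = 0.18 × 0.541328 = 0.097439
  P(Z=II)·p_II = 0.45 × 0.598864 = 0.269489
  P(Z=III)·p_III = 0.37 × 6.78033e-15 = 2.50872e-15
Denominator: 0.097439 + 0.269489 + 2.50872e-15 = 0.366928
P(Group I | x) ≈ 0.266

0.266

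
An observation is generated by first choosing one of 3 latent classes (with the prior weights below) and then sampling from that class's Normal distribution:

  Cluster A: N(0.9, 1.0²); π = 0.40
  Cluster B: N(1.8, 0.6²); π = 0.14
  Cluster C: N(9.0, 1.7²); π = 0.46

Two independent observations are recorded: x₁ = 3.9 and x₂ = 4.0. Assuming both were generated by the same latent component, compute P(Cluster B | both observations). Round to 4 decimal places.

0.0168

The responsibility of component k is π_k f_k(x) divided by Σ_j π_j f_j(x).
Since both observations come from the same component, the likelihood for component k is f_k(x₁)·f_k(x₂).
  f_A = [0.00443185] × [0.00326682] = 1.4478e-05
  f_B = [0.00145447] × [0.000800451] = 1.16423e-06
  f_C = [0.00260697] × [0.00310474] = 8.09395e-06
Prior × likelihood for each component:
  π_A·f_A = 0.40 × 1.4478e-05 = 5.79122e-06
  π_B·f_B = 0.14 × 1.16423e-06 = 1.62993e-07
  π_C·f_C = 0.46 × 8.09395e-06 = 3.72322e-06
Denominator: 5.79122e-06 + 1.62993e-07 + 3.72322e-06 = 9.67743e-06
P(Cluster B | x) ≈ 0.0168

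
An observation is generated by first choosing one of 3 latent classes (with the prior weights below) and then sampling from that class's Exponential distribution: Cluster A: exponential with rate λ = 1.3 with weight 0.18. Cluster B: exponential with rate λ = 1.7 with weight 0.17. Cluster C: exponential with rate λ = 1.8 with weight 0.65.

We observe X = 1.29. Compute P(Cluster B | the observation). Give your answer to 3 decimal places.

0.169

By Bayes' theorem, P(k | x) = P(Z=k) f_k(x) / Σ_j P(Z=j) f_j(x).
Evaluate each component's likelihood at the observed value:
  f_A = 1.3·e^(−1.3·1.29) = 1.3·e^(−1.6770) = 0.243014
  f_B = 1.7·e^(−1.7·1.29) = 1.7·e^(−2.1930) = 0.189689
  f_C = 1.8·e^(−1.8·1.29) = 1.8·e^(−2.3220) = 0.176539
Unnormalised posteriors:
  P(Z=A)·f_A = 0.18 × 0.243014 = 0.0437425
  P(Z=B)·f_B = 0.17 × 0.189689 = 0.0322471
  P(Z=C)·f_C = 0.65 × 0.176539 = 0.11475
Denominator: 0.0437425 + 0.0322471 + 0.11475 = 0.19074
P(Cluster B | data) = 0.0322471 / 0.19074 ≈ 0.169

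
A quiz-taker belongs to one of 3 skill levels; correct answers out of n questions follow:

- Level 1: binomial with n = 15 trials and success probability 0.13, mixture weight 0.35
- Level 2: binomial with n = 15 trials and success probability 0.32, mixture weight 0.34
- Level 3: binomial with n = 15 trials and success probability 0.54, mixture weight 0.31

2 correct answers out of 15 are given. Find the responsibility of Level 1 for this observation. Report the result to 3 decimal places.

0.804

Posterior ∝ prior × likelihood, so P(k | x) ∝ P(Z=k) f_k(x); normalise over all components.
Binomial probabilities:
  p_1 = C(15,2)·0.13^2·0.87^13 = 105·0.0169·0.163588 = 0.290286
  p_2 = C(15,2)·0.32^2·0.68^13 = 105·0.1024·0.00664685 = 0.0714669
  p_3 = C(15,2)·0.54^2·0.46^13 = 105·0.2916·4.12907e-05 = 0.00126424
Multiply by the mixture weights:
  P(Z=1)·p_1 = 0.35 × 0.290286 = 0.1016
  P(Z=2)·p_2 = 0.34 × 0.0714669 = 0.0242988
  P(Z=3)·p_3 = 0.31 × 0.00126424 = 0.000391914
Sum: 0.1016 + 0.0242988 + 0.000391914 = 0.126291
P(Level 1 | data) ≈ 0.804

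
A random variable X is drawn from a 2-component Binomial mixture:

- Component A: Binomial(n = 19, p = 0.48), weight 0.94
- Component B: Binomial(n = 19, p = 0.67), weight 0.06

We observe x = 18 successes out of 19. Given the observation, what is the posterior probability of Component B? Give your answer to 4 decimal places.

0.9425

P(component k | x) = w_k·f_k(x) / marginal(x), where marginal(x) = Σ_j w_j·f_j(x).
Evaluate each component's likelihood at the observed value:
  f_A = 1.80759e-05
  f_B = 0.00464103
Multiply by the mixture weights:
  w_A·f_A = 0.94 × 1.80759e-05 = 1.69913e-05
  w_B·f_B = 0.06 × 0.00464103 = 0.000278462
Normaliser: 1.69913e-05 + 0.000278462 = 0.000295453
P(Component B | 18 successes out of 19) = 0.000278462 / 0.000295453 ≈ 0.9425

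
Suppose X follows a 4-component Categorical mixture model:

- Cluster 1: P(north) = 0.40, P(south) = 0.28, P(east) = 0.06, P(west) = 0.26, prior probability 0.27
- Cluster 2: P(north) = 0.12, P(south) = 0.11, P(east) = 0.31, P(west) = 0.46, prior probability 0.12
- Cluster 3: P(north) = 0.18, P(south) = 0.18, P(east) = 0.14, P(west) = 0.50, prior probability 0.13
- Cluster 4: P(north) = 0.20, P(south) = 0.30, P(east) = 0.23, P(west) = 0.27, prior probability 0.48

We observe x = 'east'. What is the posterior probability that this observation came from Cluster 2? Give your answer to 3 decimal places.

0.204

P(component k | x) = w_k·f_k(x) / marginal(x), where marginal(x) = Σ_j w_j·f_j(x).
Evaluate each component's likelihood at the observed value:
  p_1 = P(east | comp) = 0.06
  p_2 = P(east | comp) = 0.31
  p_3 = P(east | comp) = 0.14
  p_4 = P(east | comp) = 0.23
Unnormalised posteriors:
  w_1·p_1 = 0.27 × 0.06 = 0.0162
  w_2·p_2 = 0.12 × 0.31 = 0.0372
  w_3·p_3 = 0.13 × 0.14 = 0.0182
  w_4·p_4 = 0.48 × 0.23 = 0.1104
Denominator: 0.0162 + 0.0372 + 0.0182 + 0.1104 = 0.182
So the posterior for Cluster 2 is 0.0372 / 0.182 ≈ 0.204.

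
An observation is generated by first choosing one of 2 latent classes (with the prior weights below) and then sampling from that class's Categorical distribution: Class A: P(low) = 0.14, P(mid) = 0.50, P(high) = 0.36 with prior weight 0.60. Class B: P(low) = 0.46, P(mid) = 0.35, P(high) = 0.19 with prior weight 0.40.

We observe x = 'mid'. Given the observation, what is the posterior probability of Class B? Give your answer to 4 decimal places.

Posterior ∝ prior × likelihood, so P(k | x) ∝ π_k f_k(x); normalise over all components.
Evaluate each component's likelihood at the observed value:
  L_A = 0.5
  L_B = 0.35
Unnormalised posteriors:
  π_A·L_A = 0.60 × 0.5 = 0.3
  π_B·L_B = 0.40 × 0.35 = 0.14
Denominator: 0.3 + 0.14 = 0.44
Responsibility of Class B: 0.14 / 0.44 ≈ 0.3182

0.3182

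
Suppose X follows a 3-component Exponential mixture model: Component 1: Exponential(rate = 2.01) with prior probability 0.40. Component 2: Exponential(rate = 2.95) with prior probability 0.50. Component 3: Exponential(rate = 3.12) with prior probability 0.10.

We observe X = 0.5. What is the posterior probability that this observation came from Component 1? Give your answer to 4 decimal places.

P(component k | x) = P(Z=k)·f_k(x) / marginal(x), where marginal(x) = Σ_j P(Z=j)·f_j(x).
Exponential densities:
  f_1 = 0.73575
  f_2 = 0.674897
  f_3 = 0.655625
Multiply by the mixture weights:
  P(Z=1)·f_1 = 0.40 × 0.73575 = 0.2943
  P(Z=2)·f_2 = 0.50 × 0.674897 = 0.337449
  P(Z=3)·f_3 = 0.10 × 0.655625 = 0.0655625
Evidence: 0.2943 + 0.337449 + 0.0655625 = 0.697311
P(Component 1 | x) ≈ 0.4220

0.4220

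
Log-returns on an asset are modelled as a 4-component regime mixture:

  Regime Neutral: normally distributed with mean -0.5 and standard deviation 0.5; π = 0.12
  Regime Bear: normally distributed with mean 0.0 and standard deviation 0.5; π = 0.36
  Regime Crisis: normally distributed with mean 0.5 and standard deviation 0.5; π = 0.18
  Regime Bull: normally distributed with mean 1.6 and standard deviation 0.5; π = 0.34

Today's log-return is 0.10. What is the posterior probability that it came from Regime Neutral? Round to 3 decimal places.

By Bayes' theorem, P(k | x) = π_k f_k(x) / Σ_j π_j f_j(x).
Normal densities:
  L_Neutral = (1/(0.5·√(2π)))·exp(−(0.10−-0.5)²/(2·0.5²)) = 0.797885·exp(-0.72000) = 0.388372
  L_Bear = (1/(0.5·√(2π)))·exp(−(0.10−0.0)²/(2·0.5²)) = 0.797885·exp(-0.02000) = 0.782085
  L_Crisis = (1/(0.5·√(2π)))·exp(−(0.10−0.5)²/(2·0.5²)) = 0.797885·exp(-0.32000) = 0.579383
  L_Bull = (1/(0.5·√(2π)))·exp(−(0.10−1.6)²/(2·0.5²)) = 0.797885·exp(-4.50000) = 0.0088637
Multiply by the mixture weights:
  π_Neutral·L_Neutral = 0.12 × 0.388372 = 0.0466047
  π_Bear·L_Bear = 0.36 × 0.782085 = 0.281551
  π_Crisis·L_Crisis = 0.18 × 0.579383 = 0.104289
  π_Bull·L_Bull = 0.34 × 0.0088637 = 0.00301366
Normaliser: 0.0466047 + 0.281551 + 0.104289 + 0.00301366 = 0.435458
So the posterior for Regime Neutral is 0.0466047 / 0.435458 ≈ 0.107.

0.107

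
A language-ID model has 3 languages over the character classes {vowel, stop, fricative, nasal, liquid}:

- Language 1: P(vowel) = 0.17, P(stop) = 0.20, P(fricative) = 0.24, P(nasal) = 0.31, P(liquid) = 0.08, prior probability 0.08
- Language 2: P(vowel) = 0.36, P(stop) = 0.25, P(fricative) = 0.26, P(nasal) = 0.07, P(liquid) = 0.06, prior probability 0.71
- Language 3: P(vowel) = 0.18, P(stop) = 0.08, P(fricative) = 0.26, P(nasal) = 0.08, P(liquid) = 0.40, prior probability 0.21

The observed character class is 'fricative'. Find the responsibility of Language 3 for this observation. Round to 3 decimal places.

0.211

By Bayes' theorem, P(k | x) = π_k f_k(x) / Σ_j π_j f_j(x).
Evaluate each component's likelihood at the observed value:
  f_1 = 0.24
  f_2 = 0.26
  f_3 = 0.26
Weight by the priors:
  π_1·f_1 = 0.08 × 0.24 = 0.0192
  π_2·f_2 = 0.71 × 0.26 = 0.1846
  π_3·f_3 = 0.21 × 0.26 = 0.0546
Evidence: 0.0192 + 0.1846 + 0.0546 = 0.2584
P(Language 3 | data) ≈ 0.211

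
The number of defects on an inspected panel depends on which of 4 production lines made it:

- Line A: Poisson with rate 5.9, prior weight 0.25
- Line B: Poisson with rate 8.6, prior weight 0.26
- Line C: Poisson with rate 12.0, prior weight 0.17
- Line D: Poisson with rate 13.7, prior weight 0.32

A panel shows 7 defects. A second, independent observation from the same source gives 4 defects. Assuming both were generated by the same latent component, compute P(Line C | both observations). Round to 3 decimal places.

Apply Bayes' rule: the posterior for each component is proportional to its prior times its likelihood at x.
Since both observations come from the same component, the likelihood for component k is f_k(x₁)·f_k(x₂).
  f_A = [0.135268] × [0.138312] = 0.0187092
  f_B = [0.127094] × [0.0419614] = 0.00533306
  f_C = [0.0436822] × [0.0053086] = 0.000231891
  f_D = [0.0201734] × [0.00164754] = 3.32365e-05
Multiply by the mixture weights:
  π_A·f_A = 0.25 × 0.0187092 = 0.0046773
  π_B·f_B = 0.26 × 0.00533306 = 0.00138659
  π_C·f_C = 0.17 × 0.000231891 = 3.94215e-05
  π_D·f_D = 0.32 × 3.32365e-05 = 1.06357e-05
Denominator: 0.0046773 + 0.00138659 + 3.94215e-05 + 1.06357e-05 = 0.00611395
So the posterior for Line C is 3.94215e-05 / 0.00611395 ≈ 0.006.

0.006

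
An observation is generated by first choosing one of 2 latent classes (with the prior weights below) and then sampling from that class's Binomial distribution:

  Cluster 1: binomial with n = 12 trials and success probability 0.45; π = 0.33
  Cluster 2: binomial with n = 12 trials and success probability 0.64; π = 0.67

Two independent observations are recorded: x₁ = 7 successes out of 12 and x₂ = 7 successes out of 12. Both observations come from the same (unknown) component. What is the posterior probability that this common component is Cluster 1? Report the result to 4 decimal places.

0.1976

The responsibility of component k is π_k f_k(x) divided by Σ_j π_j f_j(x).
Since both observations come from the same component, the likelihood for component k is f_k(x₁)·f_k(x₂).
  L_1 = [0.148945] × [0.148945] = 0.0221846
  L_2 = [0.210619] × [0.210619] = 0.0443604
Weight by the priors:
  π_1·L_1 = 0.33 × 0.0221846 = 0.00732093
  π_2·L_2 = 0.67 × 0.0443604 = 0.0297214
Marginal: 0.00732093 + 0.0297214 = 0.0370424
P(Cluster 1 | x₁, x₂) ≈ 0.1976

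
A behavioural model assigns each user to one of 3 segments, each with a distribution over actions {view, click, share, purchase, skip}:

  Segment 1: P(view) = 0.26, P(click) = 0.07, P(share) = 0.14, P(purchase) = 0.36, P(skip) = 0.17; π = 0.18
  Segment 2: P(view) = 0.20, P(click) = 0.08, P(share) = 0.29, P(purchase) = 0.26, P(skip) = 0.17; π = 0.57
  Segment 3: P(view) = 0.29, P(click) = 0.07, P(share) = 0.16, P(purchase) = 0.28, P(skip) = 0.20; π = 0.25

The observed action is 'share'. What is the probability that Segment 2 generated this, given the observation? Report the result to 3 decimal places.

By Bayes' theorem, P(k | x) = π_k f_k(x) / Σ_j π_j f_j(x).
Component likelihoods at x = 'share':
  L_1 = P(share | comp) = 0.14
  L_2 = P(share | comp) = 0.29
  L_3 = P(share | comp) = 0.16
Multiply by the mixture weights:
  π_1·L_1 = 0.18 × 0.14 = 0.0252
  π_2·L_2 = 0.57 × 0.29 = 0.1653
  π_3·L_3 = 0.25 × 0.16 = 0.04
Normaliser: 0.0252 + 0.1653 + 0.04 = 0.2305
P(Segment 2 | 'share') ≈ 0.717

0.717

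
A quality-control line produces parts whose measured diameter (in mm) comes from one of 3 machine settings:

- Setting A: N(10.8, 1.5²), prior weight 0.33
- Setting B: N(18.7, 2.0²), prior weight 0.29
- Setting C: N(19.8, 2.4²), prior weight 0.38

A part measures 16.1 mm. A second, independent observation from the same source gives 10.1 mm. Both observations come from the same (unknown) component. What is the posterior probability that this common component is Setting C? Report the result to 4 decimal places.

Posterior ∝ prior × likelihood, so P(k | x) ∝ π_k f_k(x); normalise over all components.
Since both observations come from the same component, the likelihood for component k is f_k(x₁)·f_k(x₂).
  f_A = [0.000517435] × [0.238522] = 0.00012342
  f_B = [0.0856843] × [1.92676e-05] = 1.65093e-06
  f_C = [0.0506521] × [4.71611e-05] = 2.3888e-06
Prior × likelihood for each component:
  π_A·f_A = 0.33 × 0.00012342 = 4.07286e-05
  π_B·f_B = 0.29 × 1.65093e-06 = 4.7877e-07
  π_C·f_C = 0.38 × 2.3888e-06 = 9.07746e-07
Evidence: 4.07286e-05 + 4.7877e-07 + 9.07746e-07 = 4.21151e-05
P(Setting C | x) ≈ 0.0216

0.0216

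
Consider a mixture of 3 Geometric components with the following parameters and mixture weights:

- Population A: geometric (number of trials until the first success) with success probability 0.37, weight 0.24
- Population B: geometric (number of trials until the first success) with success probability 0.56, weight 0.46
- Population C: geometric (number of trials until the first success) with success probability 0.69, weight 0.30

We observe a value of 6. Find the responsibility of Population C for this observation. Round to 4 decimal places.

0.0434

By Bayes' theorem, P(k | x) = P(Z=k) f_k(x) / Σ_j P(Z=j) f_j(x).
Component likelihoods at x = 6:
  L_A = 0.0367202
  L_B = 0.00923531
  L_C = 0.00197541
Weight by the priors:
  P(Z=A)·L_A = 0.24 × 0.0367202 = 0.00881284
  P(Z=B)·L_B = 0.46 × 0.00923531 = 0.00424824
  P(Z=C)·L_C = 0.30 × 0.00197541 = 0.000592623
Normaliser: 0.00881284 + 0.00424824 + 0.000592623 = 0.0136537
So the posterior for Population C is 0.000592623 / 0.0136537 ≈ 0.0434.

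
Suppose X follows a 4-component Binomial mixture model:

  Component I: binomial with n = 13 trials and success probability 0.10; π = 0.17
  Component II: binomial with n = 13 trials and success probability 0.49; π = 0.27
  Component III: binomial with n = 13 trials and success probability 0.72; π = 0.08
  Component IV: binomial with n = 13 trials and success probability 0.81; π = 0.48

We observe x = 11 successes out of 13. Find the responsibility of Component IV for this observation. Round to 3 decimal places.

0.897

Apply Bayes' rule: the posterior for each component is proportional to its prior times its likelihood at x.
Binomial probabilities:
  p_I = C(13,11)·0.10^11·0.90^2 = 78·1e-11·0.81 = 6.318e-10
  p_II = C(13,11)·0.49^11·0.51^2 = 78·0.000390982·0.2601 = 0.00793217
  p_III = C(13,11)·0.72^11·0.28^2 = 78·0.0269561·0.0784 = 0.164842
  p_IV = C(13,11)·0.81^11·0.19^2 = 78·0.0984771·0.0361 = 0.277292
Prior × likelihood for each component:
  w_I·p_I = 0.17 × 6.318e-10 = 1.07406e-10
  w_II·p_II = 0.27 × 0.00793217 = 0.00214169
  w_III·p_III = 0.08 × 0.164842 = 0.0131874
  w_IV·p_IV = 0.48 × 0.277292 = 0.1331
Denominator: 1.07406e-10 + 0.00214169 + 0.0131874 + 0.1331 = 0.148429
So the posterior for Component IV is 0.1331 / 0.148429 ≈ 0.897.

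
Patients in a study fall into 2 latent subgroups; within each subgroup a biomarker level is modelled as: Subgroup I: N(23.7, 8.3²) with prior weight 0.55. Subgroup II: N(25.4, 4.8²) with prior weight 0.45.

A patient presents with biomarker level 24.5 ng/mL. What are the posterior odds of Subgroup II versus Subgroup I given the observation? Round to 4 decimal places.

Only the two components matter; the odds are (π_i f_i(x)) / (π_j f_j(x)).
Component likelihoods at x = 24.5 ng/mL:
  p_I = (1/(8.3·√(2π)))·exp(−(24.5−23.7)²/(2·8.3²)) = 0.048065·exp(-0.00465) = 0.0478426
  p_II = (1/(4.8·√(2π)))·exp(−(24.5−25.4)²/(2·4.8²)) = 0.083113·exp(-0.01758) = 0.0816648
Posterior odds = (π_II·p_II) / (π_I·p_I) = (0.45·0.0816648) / (0.55·0.0478426) = 0.0367491 / 0.0263134 ≈ 1.3966

1.3966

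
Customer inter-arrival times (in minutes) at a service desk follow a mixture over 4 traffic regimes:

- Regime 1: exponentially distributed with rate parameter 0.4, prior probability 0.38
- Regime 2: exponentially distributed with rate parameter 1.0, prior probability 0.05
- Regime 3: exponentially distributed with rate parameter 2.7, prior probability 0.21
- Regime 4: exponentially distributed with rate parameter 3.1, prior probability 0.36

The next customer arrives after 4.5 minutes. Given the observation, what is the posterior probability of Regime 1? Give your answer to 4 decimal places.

0.9782

Apply Bayes' rule: the posterior for each component is proportional to its prior times its likelihood at x.
Evaluate each component's likelihood at the observed value:
  L_1 = 0.4·e^(−0.4·4.5) = 0.4·e^(−1.8000) = 0.0661196
  L_2 = 1.0·e^(−1.0·4.5) = 1.0·e^(−4.5000) = 0.011109
  L_3 = 2.7·e^(−2.7·4.5) = 2.7·e^(−12.1500) = 1.42786e-05
  L_4 = 3.1·e^(−3.1·4.5) = 3.1·e^(−13.9500) = 2.7099e-06
Unnormalised posteriors:
  π_1·L_1 = 0.38 × 0.0661196 = 0.0251254
  π_2·L_2 = 0.05 × 0.011109 = 0.00055545
  π_3·L_3 = 0.21 × 1.42786e-05 = 2.99851e-06
  π_4·L_4 = 0.36 × 2.7099e-06 = 9.75565e-07
Sum: 0.0251254 + 0.00055545 + 2.99851e-06 + 9.75565e-07 = 0.0256849
Responsibility of Regime 1: 0.0251254 / 0.0256849 ≈ 0.9782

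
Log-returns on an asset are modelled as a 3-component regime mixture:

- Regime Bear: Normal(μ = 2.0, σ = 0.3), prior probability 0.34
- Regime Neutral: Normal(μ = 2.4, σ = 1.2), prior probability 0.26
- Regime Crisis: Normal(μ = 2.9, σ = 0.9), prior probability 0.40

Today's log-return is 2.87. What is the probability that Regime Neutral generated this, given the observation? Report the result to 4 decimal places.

0.3032

Posterior ∝ prior × likelihood, so P(k | x) ∝ π_k f_k(x); normalise over all components.
Normal densities:
  L_Bear = 0.0198418
  L_Neutral = 0.307906
  L_Crisis = 0.443023
Weight by the priors:
  π_Bear·L_Bear = 0.34 × 0.0198418 = 0.0067462
  π_Neutral·L_Neutral = 0.26 × 0.307906 = 0.0800555
  π_Crisis·L_Crisis = 0.40 × 0.443023 = 0.177209
Denominator: 0.0067462 + 0.0800555 + 0.177209 = 0.264011
P(Regime Neutral | data) = 0.0800555 / 0.264011 ≈ 0.3032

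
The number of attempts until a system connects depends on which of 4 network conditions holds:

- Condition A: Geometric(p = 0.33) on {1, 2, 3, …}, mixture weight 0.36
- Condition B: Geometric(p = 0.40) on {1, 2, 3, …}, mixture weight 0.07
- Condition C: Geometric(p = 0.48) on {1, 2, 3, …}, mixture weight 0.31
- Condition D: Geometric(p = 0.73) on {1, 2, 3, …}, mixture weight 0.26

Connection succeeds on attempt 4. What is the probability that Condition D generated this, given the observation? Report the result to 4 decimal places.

0.0562

Apply Bayes' rule: the posterior for each component is proportional to its prior times its likelihood at x.
Geometric probabilities:
  p_A = 0.0992518
  p_B = 0.0864
  p_C = 0.0674918
  p_D = 0.0143686
Prior × likelihood for each component:
  π_A·p_A = 0.36 × 0.0992518 = 0.0357306
  π_B·p_B = 0.07 × 0.0864 = 0.006048
  π_C·p_C = 0.31 × 0.0674918 = 0.0209225
  π_D·p_D = 0.26 × 0.0143686 = 0.00373583
Denominator: 0.0357306 + 0.006048 + 0.0209225 + 0.00373583 = 0.0664369
P(Condition D | data) ≈ 0.0562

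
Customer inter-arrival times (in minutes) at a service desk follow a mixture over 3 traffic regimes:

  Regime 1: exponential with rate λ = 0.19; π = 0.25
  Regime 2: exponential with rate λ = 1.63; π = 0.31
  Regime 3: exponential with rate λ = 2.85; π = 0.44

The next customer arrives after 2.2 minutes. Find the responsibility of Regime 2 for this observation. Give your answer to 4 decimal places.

P(component k | x) = π_k·f_k(x) / marginal(x), where marginal(x) = Σ_j π_j·f_j(x).
Component likelihoods at x = 2.2 minutes:
  f_1 = 0.125089
  f_2 = 0.0451656
  f_3 = 0.00539285
Weight by the priors:
  π_1·f_1 = 0.25 × 0.125089 = 0.0312722
  π_2·f_2 = 0.31 × 0.0451656 = 0.0140013
  π_3·f_3 = 0.44 × 0.00539285 = 0.00237285
Normaliser: 0.0312722 + 0.0140013 + 0.00237285 = 0.0476464
Responsibility of Regime 2: 0.0140013 / 0.0476464 ≈ 0.2939

0.2939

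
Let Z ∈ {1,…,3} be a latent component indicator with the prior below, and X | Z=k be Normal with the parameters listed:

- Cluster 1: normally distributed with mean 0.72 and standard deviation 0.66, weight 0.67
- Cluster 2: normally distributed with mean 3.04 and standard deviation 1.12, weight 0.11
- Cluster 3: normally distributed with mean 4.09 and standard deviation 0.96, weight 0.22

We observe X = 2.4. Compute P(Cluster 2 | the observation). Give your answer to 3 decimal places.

0.485

Apply Bayes' rule: the posterior for each component is proportional to its prior times its likelihood at x.
Component likelihoods at x = 2.4:
  f_1 = 0.0236808
  f_2 = 0.302543
  f_3 = 0.088244
Unnormalised posteriors:
  w_1·f_1 = 0.67 × 0.0236808 = 0.0158661
  w_2·f_2 = 0.11 × 0.302543 = 0.0332797
  w_3·f_3 = 0.22 × 0.088244 = 0.0194137
Marginal: 0.0158661 + 0.0332797 + 0.0194137 = 0.0685595
Responsibility of Cluster 2: 0.0332797 / 0.0685595 ≈ 0.485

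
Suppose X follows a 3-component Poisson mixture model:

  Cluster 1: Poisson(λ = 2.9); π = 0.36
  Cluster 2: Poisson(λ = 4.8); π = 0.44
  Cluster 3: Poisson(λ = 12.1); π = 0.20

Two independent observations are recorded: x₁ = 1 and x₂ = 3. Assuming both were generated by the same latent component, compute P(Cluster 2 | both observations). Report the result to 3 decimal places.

P(component k | x) = π_k·f_k(x) / marginal(x), where marginal(x) = Σ_j π_j·f_j(x).
Since both observations come from the same component, the likelihood for component k is f_k(x₁)·f_k(x₂).
  L_1 = [0.159567] × [0.22366] = 0.0356889
  L_2 = [0.0395028] × [0.151691] = 0.00599221
  L_3 = [6.72701e-05] × [0.0016415] = 1.10424e-07
Prior × likelihood for each component:
  π_1·L_1 = 0.36 × 0.0356889 = 0.012848
  π_2·L_2 = 0.44 × 0.00599221 = 0.00263657
  π_3·L_3 = 0.20 × 1.10424e-07 = 2.20848e-08
Sum: 0.012848 + 0.00263657 + 2.20848e-08 = 0.0154846
Responsibility of Cluster 2: 0.00263657 / 0.0154846 ≈ 0.170

0.170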